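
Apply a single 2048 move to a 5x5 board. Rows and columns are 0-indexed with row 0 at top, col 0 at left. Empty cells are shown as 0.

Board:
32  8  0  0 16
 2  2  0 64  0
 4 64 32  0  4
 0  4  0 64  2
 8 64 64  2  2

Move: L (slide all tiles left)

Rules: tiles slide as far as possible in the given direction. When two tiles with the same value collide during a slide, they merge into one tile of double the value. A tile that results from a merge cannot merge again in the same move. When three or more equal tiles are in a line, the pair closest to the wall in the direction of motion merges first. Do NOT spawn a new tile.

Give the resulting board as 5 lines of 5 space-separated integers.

Answer:  32   8  16   0   0
  4  64   0   0   0
  4  64  32   4   0
  4  64   2   0   0
  8 128   4   0   0

Derivation:
Slide left:
row 0: [32, 8, 0, 0, 16] -> [32, 8, 16, 0, 0]
row 1: [2, 2, 0, 64, 0] -> [4, 64, 0, 0, 0]
row 2: [4, 64, 32, 0, 4] -> [4, 64, 32, 4, 0]
row 3: [0, 4, 0, 64, 2] -> [4, 64, 2, 0, 0]
row 4: [8, 64, 64, 2, 2] -> [8, 128, 4, 0, 0]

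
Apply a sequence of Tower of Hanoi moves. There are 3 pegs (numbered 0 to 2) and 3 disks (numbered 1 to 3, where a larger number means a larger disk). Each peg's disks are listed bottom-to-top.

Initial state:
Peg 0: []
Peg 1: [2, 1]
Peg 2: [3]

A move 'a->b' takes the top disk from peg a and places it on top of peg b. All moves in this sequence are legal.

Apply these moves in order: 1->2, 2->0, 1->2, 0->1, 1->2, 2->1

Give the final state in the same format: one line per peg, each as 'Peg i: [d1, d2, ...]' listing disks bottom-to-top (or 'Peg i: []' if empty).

Answer: Peg 0: []
Peg 1: [1]
Peg 2: [3, 2]

Derivation:
After move 1 (1->2):
Peg 0: []
Peg 1: [2]
Peg 2: [3, 1]

After move 2 (2->0):
Peg 0: [1]
Peg 1: [2]
Peg 2: [3]

After move 3 (1->2):
Peg 0: [1]
Peg 1: []
Peg 2: [3, 2]

After move 4 (0->1):
Peg 0: []
Peg 1: [1]
Peg 2: [3, 2]

After move 5 (1->2):
Peg 0: []
Peg 1: []
Peg 2: [3, 2, 1]

After move 6 (2->1):
Peg 0: []
Peg 1: [1]
Peg 2: [3, 2]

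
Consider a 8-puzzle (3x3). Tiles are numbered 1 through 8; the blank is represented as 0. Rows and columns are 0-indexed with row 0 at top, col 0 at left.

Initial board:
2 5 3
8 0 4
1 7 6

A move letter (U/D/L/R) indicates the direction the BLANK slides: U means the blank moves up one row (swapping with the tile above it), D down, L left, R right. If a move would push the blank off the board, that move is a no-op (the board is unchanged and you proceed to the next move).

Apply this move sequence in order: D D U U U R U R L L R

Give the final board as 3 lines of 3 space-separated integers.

After move 1 (D):
2 5 3
8 7 4
1 0 6

After move 2 (D):
2 5 3
8 7 4
1 0 6

After move 3 (U):
2 5 3
8 0 4
1 7 6

After move 4 (U):
2 0 3
8 5 4
1 7 6

After move 5 (U):
2 0 3
8 5 4
1 7 6

After move 6 (R):
2 3 0
8 5 4
1 7 6

After move 7 (U):
2 3 0
8 5 4
1 7 6

After move 8 (R):
2 3 0
8 5 4
1 7 6

After move 9 (L):
2 0 3
8 5 4
1 7 6

After move 10 (L):
0 2 3
8 5 4
1 7 6

After move 11 (R):
2 0 3
8 5 4
1 7 6

Answer: 2 0 3
8 5 4
1 7 6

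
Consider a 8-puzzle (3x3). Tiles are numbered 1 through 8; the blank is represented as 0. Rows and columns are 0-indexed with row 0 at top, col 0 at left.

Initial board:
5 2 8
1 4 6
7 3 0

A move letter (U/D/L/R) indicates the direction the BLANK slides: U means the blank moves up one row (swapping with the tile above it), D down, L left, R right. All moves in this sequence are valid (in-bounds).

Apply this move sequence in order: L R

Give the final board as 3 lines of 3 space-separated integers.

After move 1 (L):
5 2 8
1 4 6
7 0 3

After move 2 (R):
5 2 8
1 4 6
7 3 0

Answer: 5 2 8
1 4 6
7 3 0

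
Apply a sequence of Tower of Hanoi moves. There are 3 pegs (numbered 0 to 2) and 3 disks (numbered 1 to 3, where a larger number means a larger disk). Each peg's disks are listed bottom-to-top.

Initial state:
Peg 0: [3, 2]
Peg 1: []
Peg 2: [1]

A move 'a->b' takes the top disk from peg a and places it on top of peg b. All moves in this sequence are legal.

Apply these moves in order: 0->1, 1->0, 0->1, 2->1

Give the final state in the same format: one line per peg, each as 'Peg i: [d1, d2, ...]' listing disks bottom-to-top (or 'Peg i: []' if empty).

After move 1 (0->1):
Peg 0: [3]
Peg 1: [2]
Peg 2: [1]

After move 2 (1->0):
Peg 0: [3, 2]
Peg 1: []
Peg 2: [1]

After move 3 (0->1):
Peg 0: [3]
Peg 1: [2]
Peg 2: [1]

After move 4 (2->1):
Peg 0: [3]
Peg 1: [2, 1]
Peg 2: []

Answer: Peg 0: [3]
Peg 1: [2, 1]
Peg 2: []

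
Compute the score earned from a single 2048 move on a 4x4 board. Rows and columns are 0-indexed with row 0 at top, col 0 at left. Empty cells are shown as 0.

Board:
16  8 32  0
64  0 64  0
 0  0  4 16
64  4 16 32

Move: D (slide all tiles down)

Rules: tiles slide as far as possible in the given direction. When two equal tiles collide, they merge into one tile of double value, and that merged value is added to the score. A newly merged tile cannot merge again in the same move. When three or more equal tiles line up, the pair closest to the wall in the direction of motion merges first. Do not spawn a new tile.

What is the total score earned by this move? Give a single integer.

Slide down:
col 0: [16, 64, 0, 64] -> [0, 0, 16, 128]  score +128 (running 128)
col 1: [8, 0, 0, 4] -> [0, 0, 8, 4]  score +0 (running 128)
col 2: [32, 64, 4, 16] -> [32, 64, 4, 16]  score +0 (running 128)
col 3: [0, 0, 16, 32] -> [0, 0, 16, 32]  score +0 (running 128)
Board after move:
  0   0  32   0
  0   0  64   0
 16   8   4  16
128   4  16  32

Answer: 128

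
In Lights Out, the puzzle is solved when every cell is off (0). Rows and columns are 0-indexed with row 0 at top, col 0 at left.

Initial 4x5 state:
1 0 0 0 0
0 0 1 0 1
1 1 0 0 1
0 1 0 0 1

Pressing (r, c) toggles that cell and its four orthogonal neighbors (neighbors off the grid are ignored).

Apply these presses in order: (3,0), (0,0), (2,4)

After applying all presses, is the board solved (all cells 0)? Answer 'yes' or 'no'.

After press 1 at (3,0):
1 0 0 0 0
0 0 1 0 1
0 1 0 0 1
1 0 0 0 1

After press 2 at (0,0):
0 1 0 0 0
1 0 1 0 1
0 1 0 0 1
1 0 0 0 1

After press 3 at (2,4):
0 1 0 0 0
1 0 1 0 0
0 1 0 1 0
1 0 0 0 0

Lights still on: 6

Answer: no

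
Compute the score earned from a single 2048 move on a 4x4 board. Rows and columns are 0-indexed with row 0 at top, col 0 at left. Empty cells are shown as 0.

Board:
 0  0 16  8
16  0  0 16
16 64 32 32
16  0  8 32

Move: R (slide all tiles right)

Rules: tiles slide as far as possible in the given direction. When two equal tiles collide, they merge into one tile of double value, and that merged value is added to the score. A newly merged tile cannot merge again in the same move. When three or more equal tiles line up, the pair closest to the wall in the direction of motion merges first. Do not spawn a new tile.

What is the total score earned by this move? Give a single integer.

Slide right:
row 0: [0, 0, 16, 8] -> [0, 0, 16, 8]  score +0 (running 0)
row 1: [16, 0, 0, 16] -> [0, 0, 0, 32]  score +32 (running 32)
row 2: [16, 64, 32, 32] -> [0, 16, 64, 64]  score +64 (running 96)
row 3: [16, 0, 8, 32] -> [0, 16, 8, 32]  score +0 (running 96)
Board after move:
 0  0 16  8
 0  0  0 32
 0 16 64 64
 0 16  8 32

Answer: 96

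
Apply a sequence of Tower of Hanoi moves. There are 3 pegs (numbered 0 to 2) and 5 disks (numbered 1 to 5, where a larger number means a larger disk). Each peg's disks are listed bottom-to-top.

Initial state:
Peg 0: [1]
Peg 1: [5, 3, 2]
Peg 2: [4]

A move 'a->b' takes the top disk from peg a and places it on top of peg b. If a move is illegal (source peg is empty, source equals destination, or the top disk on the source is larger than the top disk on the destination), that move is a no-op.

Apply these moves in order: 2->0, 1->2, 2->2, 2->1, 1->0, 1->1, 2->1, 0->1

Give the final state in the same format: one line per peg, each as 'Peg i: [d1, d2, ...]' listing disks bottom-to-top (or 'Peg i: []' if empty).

Answer: Peg 0: []
Peg 1: [5, 3, 2, 1]
Peg 2: [4]

Derivation:
After move 1 (2->0):
Peg 0: [1]
Peg 1: [5, 3, 2]
Peg 2: [4]

After move 2 (1->2):
Peg 0: [1]
Peg 1: [5, 3]
Peg 2: [4, 2]

After move 3 (2->2):
Peg 0: [1]
Peg 1: [5, 3]
Peg 2: [4, 2]

After move 4 (2->1):
Peg 0: [1]
Peg 1: [5, 3, 2]
Peg 2: [4]

After move 5 (1->0):
Peg 0: [1]
Peg 1: [5, 3, 2]
Peg 2: [4]

After move 6 (1->1):
Peg 0: [1]
Peg 1: [5, 3, 2]
Peg 2: [4]

After move 7 (2->1):
Peg 0: [1]
Peg 1: [5, 3, 2]
Peg 2: [4]

After move 8 (0->1):
Peg 0: []
Peg 1: [5, 3, 2, 1]
Peg 2: [4]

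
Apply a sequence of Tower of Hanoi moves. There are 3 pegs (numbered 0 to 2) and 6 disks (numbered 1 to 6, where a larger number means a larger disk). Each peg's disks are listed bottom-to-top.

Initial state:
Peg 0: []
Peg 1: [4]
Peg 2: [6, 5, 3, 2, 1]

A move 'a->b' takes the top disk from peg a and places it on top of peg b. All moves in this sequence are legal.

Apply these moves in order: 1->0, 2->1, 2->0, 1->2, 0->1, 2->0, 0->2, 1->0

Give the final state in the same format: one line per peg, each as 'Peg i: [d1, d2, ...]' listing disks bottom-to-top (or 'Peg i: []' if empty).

Answer: Peg 0: [4, 2]
Peg 1: []
Peg 2: [6, 5, 3, 1]

Derivation:
After move 1 (1->0):
Peg 0: [4]
Peg 1: []
Peg 2: [6, 5, 3, 2, 1]

After move 2 (2->1):
Peg 0: [4]
Peg 1: [1]
Peg 2: [6, 5, 3, 2]

After move 3 (2->0):
Peg 0: [4, 2]
Peg 1: [1]
Peg 2: [6, 5, 3]

After move 4 (1->2):
Peg 0: [4, 2]
Peg 1: []
Peg 2: [6, 5, 3, 1]

After move 5 (0->1):
Peg 0: [4]
Peg 1: [2]
Peg 2: [6, 5, 3, 1]

After move 6 (2->0):
Peg 0: [4, 1]
Peg 1: [2]
Peg 2: [6, 5, 3]

After move 7 (0->2):
Peg 0: [4]
Peg 1: [2]
Peg 2: [6, 5, 3, 1]

After move 8 (1->0):
Peg 0: [4, 2]
Peg 1: []
Peg 2: [6, 5, 3, 1]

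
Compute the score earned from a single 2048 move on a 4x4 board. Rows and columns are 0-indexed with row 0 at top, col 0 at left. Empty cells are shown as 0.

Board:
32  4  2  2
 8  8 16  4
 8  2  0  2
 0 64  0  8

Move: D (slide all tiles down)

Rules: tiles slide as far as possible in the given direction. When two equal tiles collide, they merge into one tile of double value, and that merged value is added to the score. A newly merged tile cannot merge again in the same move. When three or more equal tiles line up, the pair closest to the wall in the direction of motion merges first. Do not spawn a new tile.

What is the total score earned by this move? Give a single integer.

Answer: 16

Derivation:
Slide down:
col 0: [32, 8, 8, 0] -> [0, 0, 32, 16]  score +16 (running 16)
col 1: [4, 8, 2, 64] -> [4, 8, 2, 64]  score +0 (running 16)
col 2: [2, 16, 0, 0] -> [0, 0, 2, 16]  score +0 (running 16)
col 3: [2, 4, 2, 8] -> [2, 4, 2, 8]  score +0 (running 16)
Board after move:
 0  4  0  2
 0  8  0  4
32  2  2  2
16 64 16  8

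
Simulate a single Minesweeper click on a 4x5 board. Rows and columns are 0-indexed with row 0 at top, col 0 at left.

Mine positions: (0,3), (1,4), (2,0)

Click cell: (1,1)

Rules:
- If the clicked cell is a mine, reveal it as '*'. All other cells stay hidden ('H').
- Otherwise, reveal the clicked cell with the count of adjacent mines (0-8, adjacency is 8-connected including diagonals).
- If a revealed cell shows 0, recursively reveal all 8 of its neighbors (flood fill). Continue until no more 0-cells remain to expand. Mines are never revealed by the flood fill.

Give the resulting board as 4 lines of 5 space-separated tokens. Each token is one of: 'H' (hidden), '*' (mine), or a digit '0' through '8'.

H H H H H
H 1 H H H
H H H H H
H H H H H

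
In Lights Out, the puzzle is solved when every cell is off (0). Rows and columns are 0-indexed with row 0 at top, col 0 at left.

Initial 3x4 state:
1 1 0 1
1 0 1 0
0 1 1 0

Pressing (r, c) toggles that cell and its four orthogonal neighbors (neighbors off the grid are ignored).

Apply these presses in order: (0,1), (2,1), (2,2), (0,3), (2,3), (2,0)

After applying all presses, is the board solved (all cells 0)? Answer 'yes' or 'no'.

After press 1 at (0,1):
0 0 1 1
1 1 1 0
0 1 1 0

After press 2 at (2,1):
0 0 1 1
1 0 1 0
1 0 0 0

After press 3 at (2,2):
0 0 1 1
1 0 0 0
1 1 1 1

After press 4 at (0,3):
0 0 0 0
1 0 0 1
1 1 1 1

After press 5 at (2,3):
0 0 0 0
1 0 0 0
1 1 0 0

After press 6 at (2,0):
0 0 0 0
0 0 0 0
0 0 0 0

Lights still on: 0

Answer: yes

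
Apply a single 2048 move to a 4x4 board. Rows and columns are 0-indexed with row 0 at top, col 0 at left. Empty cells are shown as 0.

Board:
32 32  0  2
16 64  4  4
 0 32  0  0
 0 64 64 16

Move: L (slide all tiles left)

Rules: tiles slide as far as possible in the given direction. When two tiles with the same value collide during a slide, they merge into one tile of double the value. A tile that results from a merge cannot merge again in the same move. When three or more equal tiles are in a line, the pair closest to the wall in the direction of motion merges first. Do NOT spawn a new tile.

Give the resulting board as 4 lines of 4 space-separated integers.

Slide left:
row 0: [32, 32, 0, 2] -> [64, 2, 0, 0]
row 1: [16, 64, 4, 4] -> [16, 64, 8, 0]
row 2: [0, 32, 0, 0] -> [32, 0, 0, 0]
row 3: [0, 64, 64, 16] -> [128, 16, 0, 0]

Answer:  64   2   0   0
 16  64   8   0
 32   0   0   0
128  16   0   0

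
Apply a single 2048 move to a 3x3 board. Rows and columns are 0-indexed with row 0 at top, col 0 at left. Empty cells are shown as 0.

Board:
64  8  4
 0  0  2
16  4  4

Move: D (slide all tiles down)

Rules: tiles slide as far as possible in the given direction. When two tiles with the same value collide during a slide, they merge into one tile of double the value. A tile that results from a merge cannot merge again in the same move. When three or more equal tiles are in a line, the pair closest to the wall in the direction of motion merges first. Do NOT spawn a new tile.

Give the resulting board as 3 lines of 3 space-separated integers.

Answer:  0  0  4
64  8  2
16  4  4

Derivation:
Slide down:
col 0: [64, 0, 16] -> [0, 64, 16]
col 1: [8, 0, 4] -> [0, 8, 4]
col 2: [4, 2, 4] -> [4, 2, 4]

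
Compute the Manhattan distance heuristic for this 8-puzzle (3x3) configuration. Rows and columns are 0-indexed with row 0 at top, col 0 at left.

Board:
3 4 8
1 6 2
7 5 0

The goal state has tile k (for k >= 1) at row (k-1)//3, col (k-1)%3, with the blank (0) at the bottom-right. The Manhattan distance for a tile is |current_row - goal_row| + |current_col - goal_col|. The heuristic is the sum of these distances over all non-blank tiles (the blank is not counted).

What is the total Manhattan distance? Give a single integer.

Answer: 12

Derivation:
Tile 3: (0,0)->(0,2) = 2
Tile 4: (0,1)->(1,0) = 2
Tile 8: (0,2)->(2,1) = 3
Tile 1: (1,0)->(0,0) = 1
Tile 6: (1,1)->(1,2) = 1
Tile 2: (1,2)->(0,1) = 2
Tile 7: (2,0)->(2,0) = 0
Tile 5: (2,1)->(1,1) = 1
Sum: 2 + 2 + 3 + 1 + 1 + 2 + 0 + 1 = 12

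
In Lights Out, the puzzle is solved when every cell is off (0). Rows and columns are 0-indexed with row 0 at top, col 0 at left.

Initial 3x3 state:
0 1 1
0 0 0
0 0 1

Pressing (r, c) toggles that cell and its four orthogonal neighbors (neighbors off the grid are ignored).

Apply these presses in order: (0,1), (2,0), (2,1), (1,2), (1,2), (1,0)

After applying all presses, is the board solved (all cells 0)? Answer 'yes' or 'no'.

After press 1 at (0,1):
1 0 0
0 1 0
0 0 1

After press 2 at (2,0):
1 0 0
1 1 0
1 1 1

After press 3 at (2,1):
1 0 0
1 0 0
0 0 0

After press 4 at (1,2):
1 0 1
1 1 1
0 0 1

After press 5 at (1,2):
1 0 0
1 0 0
0 0 0

After press 6 at (1,0):
0 0 0
0 1 0
1 0 0

Lights still on: 2

Answer: no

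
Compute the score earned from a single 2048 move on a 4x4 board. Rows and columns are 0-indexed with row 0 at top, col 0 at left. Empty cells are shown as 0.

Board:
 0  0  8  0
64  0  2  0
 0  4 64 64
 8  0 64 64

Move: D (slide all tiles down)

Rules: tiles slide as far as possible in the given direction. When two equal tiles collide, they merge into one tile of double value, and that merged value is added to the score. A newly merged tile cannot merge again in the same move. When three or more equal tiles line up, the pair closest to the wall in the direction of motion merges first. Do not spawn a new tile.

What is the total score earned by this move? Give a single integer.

Answer: 256

Derivation:
Slide down:
col 0: [0, 64, 0, 8] -> [0, 0, 64, 8]  score +0 (running 0)
col 1: [0, 0, 4, 0] -> [0, 0, 0, 4]  score +0 (running 0)
col 2: [8, 2, 64, 64] -> [0, 8, 2, 128]  score +128 (running 128)
col 3: [0, 0, 64, 64] -> [0, 0, 0, 128]  score +128 (running 256)
Board after move:
  0   0   0   0
  0   0   8   0
 64   0   2   0
  8   4 128 128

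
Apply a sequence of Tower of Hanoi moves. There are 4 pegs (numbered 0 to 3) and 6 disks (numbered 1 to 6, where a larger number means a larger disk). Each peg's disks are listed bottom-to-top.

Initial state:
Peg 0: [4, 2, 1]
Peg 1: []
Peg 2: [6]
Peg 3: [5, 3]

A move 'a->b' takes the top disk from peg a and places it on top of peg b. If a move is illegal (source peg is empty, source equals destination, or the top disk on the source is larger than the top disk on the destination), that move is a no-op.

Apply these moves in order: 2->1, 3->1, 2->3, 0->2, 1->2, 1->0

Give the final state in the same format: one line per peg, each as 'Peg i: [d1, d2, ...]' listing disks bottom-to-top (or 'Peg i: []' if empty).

After move 1 (2->1):
Peg 0: [4, 2, 1]
Peg 1: [6]
Peg 2: []
Peg 3: [5, 3]

After move 2 (3->1):
Peg 0: [4, 2, 1]
Peg 1: [6, 3]
Peg 2: []
Peg 3: [5]

After move 3 (2->3):
Peg 0: [4, 2, 1]
Peg 1: [6, 3]
Peg 2: []
Peg 3: [5]

After move 4 (0->2):
Peg 0: [4, 2]
Peg 1: [6, 3]
Peg 2: [1]
Peg 3: [5]

After move 5 (1->2):
Peg 0: [4, 2]
Peg 1: [6, 3]
Peg 2: [1]
Peg 3: [5]

After move 6 (1->0):
Peg 0: [4, 2]
Peg 1: [6, 3]
Peg 2: [1]
Peg 3: [5]

Answer: Peg 0: [4, 2]
Peg 1: [6, 3]
Peg 2: [1]
Peg 3: [5]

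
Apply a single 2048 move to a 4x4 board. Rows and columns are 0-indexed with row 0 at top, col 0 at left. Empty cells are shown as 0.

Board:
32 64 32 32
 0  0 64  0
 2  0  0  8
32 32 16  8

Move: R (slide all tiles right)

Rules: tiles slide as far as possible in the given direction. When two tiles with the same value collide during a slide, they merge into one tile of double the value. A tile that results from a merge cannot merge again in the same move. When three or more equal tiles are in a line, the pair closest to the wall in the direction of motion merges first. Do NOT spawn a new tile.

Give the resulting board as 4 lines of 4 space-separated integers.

Slide right:
row 0: [32, 64, 32, 32] -> [0, 32, 64, 64]
row 1: [0, 0, 64, 0] -> [0, 0, 0, 64]
row 2: [2, 0, 0, 8] -> [0, 0, 2, 8]
row 3: [32, 32, 16, 8] -> [0, 64, 16, 8]

Answer:  0 32 64 64
 0  0  0 64
 0  0  2  8
 0 64 16  8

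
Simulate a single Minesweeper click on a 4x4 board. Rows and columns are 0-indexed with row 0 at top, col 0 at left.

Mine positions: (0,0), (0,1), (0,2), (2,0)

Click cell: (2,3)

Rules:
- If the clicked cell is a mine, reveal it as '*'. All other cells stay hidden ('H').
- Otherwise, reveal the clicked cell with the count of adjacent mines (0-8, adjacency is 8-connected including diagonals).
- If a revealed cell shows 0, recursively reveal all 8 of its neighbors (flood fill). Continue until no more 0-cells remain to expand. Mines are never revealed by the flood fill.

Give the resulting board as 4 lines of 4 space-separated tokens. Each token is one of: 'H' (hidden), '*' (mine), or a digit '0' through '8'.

H H H H
H 4 2 1
H 1 0 0
H 1 0 0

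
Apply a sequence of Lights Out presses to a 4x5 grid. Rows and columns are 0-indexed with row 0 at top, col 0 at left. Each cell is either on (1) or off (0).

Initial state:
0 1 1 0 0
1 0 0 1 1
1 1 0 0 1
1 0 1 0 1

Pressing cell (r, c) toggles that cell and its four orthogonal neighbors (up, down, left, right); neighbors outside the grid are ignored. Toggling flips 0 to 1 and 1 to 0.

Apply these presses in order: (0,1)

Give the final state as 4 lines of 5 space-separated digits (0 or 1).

Answer: 1 0 0 0 0
1 1 0 1 1
1 1 0 0 1
1 0 1 0 1

Derivation:
After press 1 at (0,1):
1 0 0 0 0
1 1 0 1 1
1 1 0 0 1
1 0 1 0 1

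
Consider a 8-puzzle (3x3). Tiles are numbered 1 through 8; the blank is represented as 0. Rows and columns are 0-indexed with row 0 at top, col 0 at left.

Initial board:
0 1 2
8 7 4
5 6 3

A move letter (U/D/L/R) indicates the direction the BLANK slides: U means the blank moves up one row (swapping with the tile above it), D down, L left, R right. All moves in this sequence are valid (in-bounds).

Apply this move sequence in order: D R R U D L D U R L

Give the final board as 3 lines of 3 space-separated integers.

After move 1 (D):
8 1 2
0 7 4
5 6 3

After move 2 (R):
8 1 2
7 0 4
5 6 3

After move 3 (R):
8 1 2
7 4 0
5 6 3

After move 4 (U):
8 1 0
7 4 2
5 6 3

After move 5 (D):
8 1 2
7 4 0
5 6 3

After move 6 (L):
8 1 2
7 0 4
5 6 3

After move 7 (D):
8 1 2
7 6 4
5 0 3

After move 8 (U):
8 1 2
7 0 4
5 6 3

After move 9 (R):
8 1 2
7 4 0
5 6 3

After move 10 (L):
8 1 2
7 0 4
5 6 3

Answer: 8 1 2
7 0 4
5 6 3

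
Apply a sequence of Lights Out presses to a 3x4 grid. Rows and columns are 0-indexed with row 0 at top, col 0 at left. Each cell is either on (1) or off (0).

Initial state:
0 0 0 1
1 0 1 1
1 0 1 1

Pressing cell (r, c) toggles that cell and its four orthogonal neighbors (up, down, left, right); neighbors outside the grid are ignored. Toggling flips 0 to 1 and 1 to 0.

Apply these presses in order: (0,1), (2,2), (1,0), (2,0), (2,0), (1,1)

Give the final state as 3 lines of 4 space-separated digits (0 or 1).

After press 1 at (0,1):
1 1 1 1
1 1 1 1
1 0 1 1

After press 2 at (2,2):
1 1 1 1
1 1 0 1
1 1 0 0

After press 3 at (1,0):
0 1 1 1
0 0 0 1
0 1 0 0

After press 4 at (2,0):
0 1 1 1
1 0 0 1
1 0 0 0

After press 5 at (2,0):
0 1 1 1
0 0 0 1
0 1 0 0

After press 6 at (1,1):
0 0 1 1
1 1 1 1
0 0 0 0

Answer: 0 0 1 1
1 1 1 1
0 0 0 0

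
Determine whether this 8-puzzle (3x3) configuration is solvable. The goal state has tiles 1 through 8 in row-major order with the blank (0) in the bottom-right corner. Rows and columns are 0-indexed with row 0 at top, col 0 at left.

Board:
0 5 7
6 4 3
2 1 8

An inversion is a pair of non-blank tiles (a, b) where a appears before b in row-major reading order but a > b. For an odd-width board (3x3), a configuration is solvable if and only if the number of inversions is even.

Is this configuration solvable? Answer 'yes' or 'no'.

Answer: no

Derivation:
Inversions (pairs i<j in row-major order where tile[i] > tile[j] > 0): 19
19 is odd, so the puzzle is not solvable.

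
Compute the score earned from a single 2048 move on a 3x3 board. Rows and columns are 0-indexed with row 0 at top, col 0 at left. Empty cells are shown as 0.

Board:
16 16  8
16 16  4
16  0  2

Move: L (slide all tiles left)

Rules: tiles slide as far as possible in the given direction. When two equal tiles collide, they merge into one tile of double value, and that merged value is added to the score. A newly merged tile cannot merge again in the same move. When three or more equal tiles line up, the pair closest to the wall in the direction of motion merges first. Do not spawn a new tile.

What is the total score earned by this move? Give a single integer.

Slide left:
row 0: [16, 16, 8] -> [32, 8, 0]  score +32 (running 32)
row 1: [16, 16, 4] -> [32, 4, 0]  score +32 (running 64)
row 2: [16, 0, 2] -> [16, 2, 0]  score +0 (running 64)
Board after move:
32  8  0
32  4  0
16  2  0

Answer: 64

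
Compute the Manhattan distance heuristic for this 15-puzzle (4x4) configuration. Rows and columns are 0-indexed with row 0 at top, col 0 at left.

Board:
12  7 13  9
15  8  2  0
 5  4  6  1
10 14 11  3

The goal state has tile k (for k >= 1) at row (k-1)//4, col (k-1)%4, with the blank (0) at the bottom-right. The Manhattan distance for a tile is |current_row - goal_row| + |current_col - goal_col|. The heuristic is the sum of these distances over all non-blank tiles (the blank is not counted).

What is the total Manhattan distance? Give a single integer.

Tile 12: at (0,0), goal (2,3), distance |0-2|+|0-3| = 5
Tile 7: at (0,1), goal (1,2), distance |0-1|+|1-2| = 2
Tile 13: at (0,2), goal (3,0), distance |0-3|+|2-0| = 5
Tile 9: at (0,3), goal (2,0), distance |0-2|+|3-0| = 5
Tile 15: at (1,0), goal (3,2), distance |1-3|+|0-2| = 4
Tile 8: at (1,1), goal (1,3), distance |1-1|+|1-3| = 2
Tile 2: at (1,2), goal (0,1), distance |1-0|+|2-1| = 2
Tile 5: at (2,0), goal (1,0), distance |2-1|+|0-0| = 1
Tile 4: at (2,1), goal (0,3), distance |2-0|+|1-3| = 4
Tile 6: at (2,2), goal (1,1), distance |2-1|+|2-1| = 2
Tile 1: at (2,3), goal (0,0), distance |2-0|+|3-0| = 5
Tile 10: at (3,0), goal (2,1), distance |3-2|+|0-1| = 2
Tile 14: at (3,1), goal (3,1), distance |3-3|+|1-1| = 0
Tile 11: at (3,2), goal (2,2), distance |3-2|+|2-2| = 1
Tile 3: at (3,3), goal (0,2), distance |3-0|+|3-2| = 4
Sum: 5 + 2 + 5 + 5 + 4 + 2 + 2 + 1 + 4 + 2 + 5 + 2 + 0 + 1 + 4 = 44

Answer: 44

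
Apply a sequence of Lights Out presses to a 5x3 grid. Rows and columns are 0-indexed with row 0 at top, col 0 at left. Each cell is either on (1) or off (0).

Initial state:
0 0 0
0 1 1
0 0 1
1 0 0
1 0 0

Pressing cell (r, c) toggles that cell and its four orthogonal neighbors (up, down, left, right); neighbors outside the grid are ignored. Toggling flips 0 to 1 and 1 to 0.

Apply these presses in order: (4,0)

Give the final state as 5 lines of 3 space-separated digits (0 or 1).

After press 1 at (4,0):
0 0 0
0 1 1
0 0 1
0 0 0
0 1 0

Answer: 0 0 0
0 1 1
0 0 1
0 0 0
0 1 0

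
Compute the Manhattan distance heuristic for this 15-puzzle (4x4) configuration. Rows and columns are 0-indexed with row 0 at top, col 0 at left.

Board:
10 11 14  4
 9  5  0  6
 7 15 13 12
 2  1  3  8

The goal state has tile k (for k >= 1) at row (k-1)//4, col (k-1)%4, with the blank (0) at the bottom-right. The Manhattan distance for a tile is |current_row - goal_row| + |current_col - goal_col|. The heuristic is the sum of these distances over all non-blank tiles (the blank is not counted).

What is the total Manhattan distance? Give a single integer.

Answer: 35

Derivation:
Tile 10: at (0,0), goal (2,1), distance |0-2|+|0-1| = 3
Tile 11: at (0,1), goal (2,2), distance |0-2|+|1-2| = 3
Tile 14: at (0,2), goal (3,1), distance |0-3|+|2-1| = 4
Tile 4: at (0,3), goal (0,3), distance |0-0|+|3-3| = 0
Tile 9: at (1,0), goal (2,0), distance |1-2|+|0-0| = 1
Tile 5: at (1,1), goal (1,0), distance |1-1|+|1-0| = 1
Tile 6: at (1,3), goal (1,1), distance |1-1|+|3-1| = 2
Tile 7: at (2,0), goal (1,2), distance |2-1|+|0-2| = 3
Tile 15: at (2,1), goal (3,2), distance |2-3|+|1-2| = 2
Tile 13: at (2,2), goal (3,0), distance |2-3|+|2-0| = 3
Tile 12: at (2,3), goal (2,3), distance |2-2|+|3-3| = 0
Tile 2: at (3,0), goal (0,1), distance |3-0|+|0-1| = 4
Tile 1: at (3,1), goal (0,0), distance |3-0|+|1-0| = 4
Tile 3: at (3,2), goal (0,2), distance |3-0|+|2-2| = 3
Tile 8: at (3,3), goal (1,3), distance |3-1|+|3-3| = 2
Sum: 3 + 3 + 4 + 0 + 1 + 1 + 2 + 3 + 2 + 3 + 0 + 4 + 4 + 3 + 2 = 35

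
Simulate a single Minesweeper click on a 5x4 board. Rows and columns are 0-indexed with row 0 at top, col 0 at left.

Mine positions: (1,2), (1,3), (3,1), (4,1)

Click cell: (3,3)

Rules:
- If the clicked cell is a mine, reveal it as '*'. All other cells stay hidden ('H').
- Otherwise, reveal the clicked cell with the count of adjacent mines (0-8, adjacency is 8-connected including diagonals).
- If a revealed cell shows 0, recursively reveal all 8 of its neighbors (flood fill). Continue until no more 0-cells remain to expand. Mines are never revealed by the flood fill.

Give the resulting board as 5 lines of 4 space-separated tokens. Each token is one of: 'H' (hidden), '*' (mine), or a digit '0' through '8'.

H H H H
H H H H
H H 3 2
H H 2 0
H H 2 0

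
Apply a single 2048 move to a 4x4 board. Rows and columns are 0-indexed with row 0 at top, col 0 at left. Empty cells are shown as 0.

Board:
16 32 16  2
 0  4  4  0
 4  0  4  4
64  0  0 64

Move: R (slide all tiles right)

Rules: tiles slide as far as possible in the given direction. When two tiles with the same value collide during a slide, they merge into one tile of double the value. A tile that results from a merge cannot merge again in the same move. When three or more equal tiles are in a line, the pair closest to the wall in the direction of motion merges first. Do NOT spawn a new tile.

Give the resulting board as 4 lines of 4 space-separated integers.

Answer:  16  32  16   2
  0   0   0   8
  0   0   4   8
  0   0   0 128

Derivation:
Slide right:
row 0: [16, 32, 16, 2] -> [16, 32, 16, 2]
row 1: [0, 4, 4, 0] -> [0, 0, 0, 8]
row 2: [4, 0, 4, 4] -> [0, 0, 4, 8]
row 3: [64, 0, 0, 64] -> [0, 0, 0, 128]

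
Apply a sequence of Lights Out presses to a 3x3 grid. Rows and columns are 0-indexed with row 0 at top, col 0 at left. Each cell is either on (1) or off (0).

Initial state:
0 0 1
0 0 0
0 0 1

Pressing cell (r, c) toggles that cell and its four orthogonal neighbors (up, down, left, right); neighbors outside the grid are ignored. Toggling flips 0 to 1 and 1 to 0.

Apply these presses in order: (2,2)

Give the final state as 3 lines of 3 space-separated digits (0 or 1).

Answer: 0 0 1
0 0 1
0 1 0

Derivation:
After press 1 at (2,2):
0 0 1
0 0 1
0 1 0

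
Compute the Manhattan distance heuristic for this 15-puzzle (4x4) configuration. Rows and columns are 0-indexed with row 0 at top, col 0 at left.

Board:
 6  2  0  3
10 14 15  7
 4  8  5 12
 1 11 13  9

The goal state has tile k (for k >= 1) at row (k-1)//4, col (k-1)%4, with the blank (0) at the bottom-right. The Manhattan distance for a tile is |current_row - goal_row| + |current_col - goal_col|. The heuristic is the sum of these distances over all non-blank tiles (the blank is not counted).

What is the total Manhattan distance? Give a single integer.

Answer: 32

Derivation:
Tile 6: at (0,0), goal (1,1), distance |0-1|+|0-1| = 2
Tile 2: at (0,1), goal (0,1), distance |0-0|+|1-1| = 0
Tile 3: at (0,3), goal (0,2), distance |0-0|+|3-2| = 1
Tile 10: at (1,0), goal (2,1), distance |1-2|+|0-1| = 2
Tile 14: at (1,1), goal (3,1), distance |1-3|+|1-1| = 2
Tile 15: at (1,2), goal (3,2), distance |1-3|+|2-2| = 2
Tile 7: at (1,3), goal (1,2), distance |1-1|+|3-2| = 1
Tile 4: at (2,0), goal (0,3), distance |2-0|+|0-3| = 5
Tile 8: at (2,1), goal (1,3), distance |2-1|+|1-3| = 3
Tile 5: at (2,2), goal (1,0), distance |2-1|+|2-0| = 3
Tile 12: at (2,3), goal (2,3), distance |2-2|+|3-3| = 0
Tile 1: at (3,0), goal (0,0), distance |3-0|+|0-0| = 3
Tile 11: at (3,1), goal (2,2), distance |3-2|+|1-2| = 2
Tile 13: at (3,2), goal (3,0), distance |3-3|+|2-0| = 2
Tile 9: at (3,3), goal (2,0), distance |3-2|+|3-0| = 4
Sum: 2 + 0 + 1 + 2 + 2 + 2 + 1 + 5 + 3 + 3 + 0 + 3 + 2 + 2 + 4 = 32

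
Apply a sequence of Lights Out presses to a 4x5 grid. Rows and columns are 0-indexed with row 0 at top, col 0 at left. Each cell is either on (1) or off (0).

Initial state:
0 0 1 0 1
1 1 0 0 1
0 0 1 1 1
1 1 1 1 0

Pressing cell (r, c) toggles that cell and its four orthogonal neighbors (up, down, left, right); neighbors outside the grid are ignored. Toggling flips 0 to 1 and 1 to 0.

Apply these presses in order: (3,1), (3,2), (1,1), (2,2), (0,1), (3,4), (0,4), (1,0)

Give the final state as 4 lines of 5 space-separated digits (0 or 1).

After press 1 at (3,1):
0 0 1 0 1
1 1 0 0 1
0 1 1 1 1
0 0 0 1 0

After press 2 at (3,2):
0 0 1 0 1
1 1 0 0 1
0 1 0 1 1
0 1 1 0 0

After press 3 at (1,1):
0 1 1 0 1
0 0 1 0 1
0 0 0 1 1
0 1 1 0 0

After press 4 at (2,2):
0 1 1 0 1
0 0 0 0 1
0 1 1 0 1
0 1 0 0 0

After press 5 at (0,1):
1 0 0 0 1
0 1 0 0 1
0 1 1 0 1
0 1 0 0 0

After press 6 at (3,4):
1 0 0 0 1
0 1 0 0 1
0 1 1 0 0
0 1 0 1 1

After press 7 at (0,4):
1 0 0 1 0
0 1 0 0 0
0 1 1 0 0
0 1 0 1 1

After press 8 at (1,0):
0 0 0 1 0
1 0 0 0 0
1 1 1 0 0
0 1 0 1 1

Answer: 0 0 0 1 0
1 0 0 0 0
1 1 1 0 0
0 1 0 1 1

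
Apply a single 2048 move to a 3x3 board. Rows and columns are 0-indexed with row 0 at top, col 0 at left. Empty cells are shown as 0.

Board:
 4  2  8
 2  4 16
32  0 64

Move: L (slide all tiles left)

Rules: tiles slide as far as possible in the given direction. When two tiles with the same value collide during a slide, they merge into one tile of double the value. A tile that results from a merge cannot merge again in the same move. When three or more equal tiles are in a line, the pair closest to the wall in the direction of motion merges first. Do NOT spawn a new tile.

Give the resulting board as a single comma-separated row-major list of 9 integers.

Slide left:
row 0: [4, 2, 8] -> [4, 2, 8]
row 1: [2, 4, 16] -> [2, 4, 16]
row 2: [32, 0, 64] -> [32, 64, 0]

Answer: 4, 2, 8, 2, 4, 16, 32, 64, 0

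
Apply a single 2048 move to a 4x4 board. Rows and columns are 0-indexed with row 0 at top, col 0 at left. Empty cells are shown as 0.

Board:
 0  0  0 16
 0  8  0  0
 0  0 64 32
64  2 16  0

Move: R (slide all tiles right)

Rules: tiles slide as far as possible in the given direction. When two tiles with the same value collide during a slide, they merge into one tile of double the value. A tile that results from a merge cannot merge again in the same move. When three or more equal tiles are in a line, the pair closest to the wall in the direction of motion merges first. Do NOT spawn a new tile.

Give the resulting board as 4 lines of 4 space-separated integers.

Slide right:
row 0: [0, 0, 0, 16] -> [0, 0, 0, 16]
row 1: [0, 8, 0, 0] -> [0, 0, 0, 8]
row 2: [0, 0, 64, 32] -> [0, 0, 64, 32]
row 3: [64, 2, 16, 0] -> [0, 64, 2, 16]

Answer:  0  0  0 16
 0  0  0  8
 0  0 64 32
 0 64  2 16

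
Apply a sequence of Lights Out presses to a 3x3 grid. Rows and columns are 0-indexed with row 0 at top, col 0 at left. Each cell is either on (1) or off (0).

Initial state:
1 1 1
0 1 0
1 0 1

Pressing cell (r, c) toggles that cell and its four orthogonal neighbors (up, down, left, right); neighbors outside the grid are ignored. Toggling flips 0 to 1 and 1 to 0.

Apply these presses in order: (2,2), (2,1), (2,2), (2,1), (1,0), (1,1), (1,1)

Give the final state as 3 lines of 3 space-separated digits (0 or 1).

After press 1 at (2,2):
1 1 1
0 1 1
1 1 0

After press 2 at (2,1):
1 1 1
0 0 1
0 0 1

After press 3 at (2,2):
1 1 1
0 0 0
0 1 0

After press 4 at (2,1):
1 1 1
0 1 0
1 0 1

After press 5 at (1,0):
0 1 1
1 0 0
0 0 1

After press 6 at (1,1):
0 0 1
0 1 1
0 1 1

After press 7 at (1,1):
0 1 1
1 0 0
0 0 1

Answer: 0 1 1
1 0 0
0 0 1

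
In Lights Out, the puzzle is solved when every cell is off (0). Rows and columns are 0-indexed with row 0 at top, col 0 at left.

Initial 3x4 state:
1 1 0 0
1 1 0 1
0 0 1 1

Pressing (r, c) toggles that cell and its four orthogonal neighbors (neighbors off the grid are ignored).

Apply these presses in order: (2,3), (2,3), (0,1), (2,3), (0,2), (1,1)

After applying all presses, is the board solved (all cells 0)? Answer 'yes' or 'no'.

Answer: no

Derivation:
After press 1 at (2,3):
1 1 0 0
1 1 0 0
0 0 0 0

After press 2 at (2,3):
1 1 0 0
1 1 0 1
0 0 1 1

After press 3 at (0,1):
0 0 1 0
1 0 0 1
0 0 1 1

After press 4 at (2,3):
0 0 1 0
1 0 0 0
0 0 0 0

After press 5 at (0,2):
0 1 0 1
1 0 1 0
0 0 0 0

After press 6 at (1,1):
0 0 0 1
0 1 0 0
0 1 0 0

Lights still on: 3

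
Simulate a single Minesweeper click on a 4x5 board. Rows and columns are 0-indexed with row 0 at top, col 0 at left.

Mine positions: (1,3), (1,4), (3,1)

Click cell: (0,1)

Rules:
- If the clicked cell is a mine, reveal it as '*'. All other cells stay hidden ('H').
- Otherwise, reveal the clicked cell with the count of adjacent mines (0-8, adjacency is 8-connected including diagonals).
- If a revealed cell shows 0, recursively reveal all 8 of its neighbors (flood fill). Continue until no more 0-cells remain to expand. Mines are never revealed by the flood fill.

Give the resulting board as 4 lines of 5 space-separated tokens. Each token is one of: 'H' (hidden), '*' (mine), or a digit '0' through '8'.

0 0 1 H H
0 0 1 H H
1 1 2 H H
H H H H H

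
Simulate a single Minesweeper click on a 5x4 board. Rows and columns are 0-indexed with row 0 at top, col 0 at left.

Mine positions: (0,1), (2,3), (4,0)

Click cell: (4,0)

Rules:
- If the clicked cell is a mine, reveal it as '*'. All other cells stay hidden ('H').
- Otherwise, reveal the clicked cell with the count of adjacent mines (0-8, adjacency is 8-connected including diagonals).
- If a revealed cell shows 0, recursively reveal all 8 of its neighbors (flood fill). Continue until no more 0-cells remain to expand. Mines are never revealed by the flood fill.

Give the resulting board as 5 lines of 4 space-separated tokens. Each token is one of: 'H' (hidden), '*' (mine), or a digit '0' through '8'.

H H H H
H H H H
H H H H
H H H H
* H H H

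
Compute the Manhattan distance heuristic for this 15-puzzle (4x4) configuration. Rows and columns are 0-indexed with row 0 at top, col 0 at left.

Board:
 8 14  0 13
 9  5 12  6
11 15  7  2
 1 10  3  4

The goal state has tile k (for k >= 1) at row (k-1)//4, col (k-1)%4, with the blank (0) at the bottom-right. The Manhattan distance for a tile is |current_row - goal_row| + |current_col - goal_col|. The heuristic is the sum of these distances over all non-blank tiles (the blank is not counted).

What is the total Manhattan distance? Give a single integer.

Answer: 38

Derivation:
Tile 8: at (0,0), goal (1,3), distance |0-1|+|0-3| = 4
Tile 14: at (0,1), goal (3,1), distance |0-3|+|1-1| = 3
Tile 13: at (0,3), goal (3,0), distance |0-3|+|3-0| = 6
Tile 9: at (1,0), goal (2,0), distance |1-2|+|0-0| = 1
Tile 5: at (1,1), goal (1,0), distance |1-1|+|1-0| = 1
Tile 12: at (1,2), goal (2,3), distance |1-2|+|2-3| = 2
Tile 6: at (1,3), goal (1,1), distance |1-1|+|3-1| = 2
Tile 11: at (2,0), goal (2,2), distance |2-2|+|0-2| = 2
Tile 15: at (2,1), goal (3,2), distance |2-3|+|1-2| = 2
Tile 7: at (2,2), goal (1,2), distance |2-1|+|2-2| = 1
Tile 2: at (2,3), goal (0,1), distance |2-0|+|3-1| = 4
Tile 1: at (3,0), goal (0,0), distance |3-0|+|0-0| = 3
Tile 10: at (3,1), goal (2,1), distance |3-2|+|1-1| = 1
Tile 3: at (3,2), goal (0,2), distance |3-0|+|2-2| = 3
Tile 4: at (3,3), goal (0,3), distance |3-0|+|3-3| = 3
Sum: 4 + 3 + 6 + 1 + 1 + 2 + 2 + 2 + 2 + 1 + 4 + 3 + 1 + 3 + 3 = 38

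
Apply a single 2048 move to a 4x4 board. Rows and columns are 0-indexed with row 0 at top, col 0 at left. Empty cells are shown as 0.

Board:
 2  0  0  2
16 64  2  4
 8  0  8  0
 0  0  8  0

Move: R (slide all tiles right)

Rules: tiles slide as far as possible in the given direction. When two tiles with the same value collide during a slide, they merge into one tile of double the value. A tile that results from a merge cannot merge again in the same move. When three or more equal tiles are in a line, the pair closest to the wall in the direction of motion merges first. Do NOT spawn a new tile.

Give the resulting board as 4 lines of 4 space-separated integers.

Slide right:
row 0: [2, 0, 0, 2] -> [0, 0, 0, 4]
row 1: [16, 64, 2, 4] -> [16, 64, 2, 4]
row 2: [8, 0, 8, 0] -> [0, 0, 0, 16]
row 3: [0, 0, 8, 0] -> [0, 0, 0, 8]

Answer:  0  0  0  4
16 64  2  4
 0  0  0 16
 0  0  0  8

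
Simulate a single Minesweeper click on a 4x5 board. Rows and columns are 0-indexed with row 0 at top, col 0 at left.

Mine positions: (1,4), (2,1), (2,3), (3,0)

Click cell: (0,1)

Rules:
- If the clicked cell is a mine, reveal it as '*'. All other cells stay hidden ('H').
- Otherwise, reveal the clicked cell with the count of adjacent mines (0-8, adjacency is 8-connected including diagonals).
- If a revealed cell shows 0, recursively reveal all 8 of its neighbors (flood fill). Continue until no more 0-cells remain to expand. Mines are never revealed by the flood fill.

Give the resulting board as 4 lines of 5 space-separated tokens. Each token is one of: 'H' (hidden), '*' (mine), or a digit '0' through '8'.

0 0 0 1 H
1 1 2 2 H
H H H H H
H H H H H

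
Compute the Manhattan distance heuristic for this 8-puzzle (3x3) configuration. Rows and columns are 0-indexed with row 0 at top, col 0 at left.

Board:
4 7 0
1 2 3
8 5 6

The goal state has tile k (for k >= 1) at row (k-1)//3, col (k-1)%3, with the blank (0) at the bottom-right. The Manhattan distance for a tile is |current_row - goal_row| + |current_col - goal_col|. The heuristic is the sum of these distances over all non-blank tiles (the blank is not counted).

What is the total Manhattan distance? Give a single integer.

Tile 4: (0,0)->(1,0) = 1
Tile 7: (0,1)->(2,0) = 3
Tile 1: (1,0)->(0,0) = 1
Tile 2: (1,1)->(0,1) = 1
Tile 3: (1,2)->(0,2) = 1
Tile 8: (2,0)->(2,1) = 1
Tile 5: (2,1)->(1,1) = 1
Tile 6: (2,2)->(1,2) = 1
Sum: 1 + 3 + 1 + 1 + 1 + 1 + 1 + 1 = 10

Answer: 10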